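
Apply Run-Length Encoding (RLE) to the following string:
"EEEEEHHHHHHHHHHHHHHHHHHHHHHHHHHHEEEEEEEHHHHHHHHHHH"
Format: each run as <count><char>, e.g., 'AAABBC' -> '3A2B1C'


Scanning runs left to right:
  i=0: run of 'E' x 5 -> '5E'
  i=5: run of 'H' x 27 -> '27H'
  i=32: run of 'E' x 7 -> '7E'
  i=39: run of 'H' x 11 -> '11H'

RLE = 5E27H7E11H


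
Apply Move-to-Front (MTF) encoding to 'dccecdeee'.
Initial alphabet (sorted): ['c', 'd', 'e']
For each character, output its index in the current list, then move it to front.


MTF encoding:
'd': index 1 in ['c', 'd', 'e'] -> ['d', 'c', 'e']
'c': index 1 in ['d', 'c', 'e'] -> ['c', 'd', 'e']
'c': index 0 in ['c', 'd', 'e'] -> ['c', 'd', 'e']
'e': index 2 in ['c', 'd', 'e'] -> ['e', 'c', 'd']
'c': index 1 in ['e', 'c', 'd'] -> ['c', 'e', 'd']
'd': index 2 in ['c', 'e', 'd'] -> ['d', 'c', 'e']
'e': index 2 in ['d', 'c', 'e'] -> ['e', 'd', 'c']
'e': index 0 in ['e', 'd', 'c'] -> ['e', 'd', 'c']
'e': index 0 in ['e', 'd', 'c'] -> ['e', 'd', 'c']


Output: [1, 1, 0, 2, 1, 2, 2, 0, 0]


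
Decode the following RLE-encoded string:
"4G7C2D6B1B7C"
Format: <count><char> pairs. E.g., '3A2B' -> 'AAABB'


Expanding each <count><char> pair:
  4G -> 'GGGG'
  7C -> 'CCCCCCC'
  2D -> 'DD'
  6B -> 'BBBBBB'
  1B -> 'B'
  7C -> 'CCCCCCC'

Decoded = GGGGCCCCCCCDDBBBBBBBCCCCCCC


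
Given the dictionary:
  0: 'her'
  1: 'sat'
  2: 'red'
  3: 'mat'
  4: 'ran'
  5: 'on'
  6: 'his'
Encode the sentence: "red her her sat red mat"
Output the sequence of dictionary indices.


Look up each word in the dictionary:
  'red' -> 2
  'her' -> 0
  'her' -> 0
  'sat' -> 1
  'red' -> 2
  'mat' -> 3

Encoded: [2, 0, 0, 1, 2, 3]


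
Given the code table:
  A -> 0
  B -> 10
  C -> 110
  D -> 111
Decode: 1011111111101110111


Decoding:
10 -> B
111 -> D
111 -> D
111 -> D
0 -> A
111 -> D
0 -> A
111 -> D


Result: BDDDADAD


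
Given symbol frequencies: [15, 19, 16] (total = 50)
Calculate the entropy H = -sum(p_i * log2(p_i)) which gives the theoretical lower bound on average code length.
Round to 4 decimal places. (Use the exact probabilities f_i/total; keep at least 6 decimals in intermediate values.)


Per-symbol terms -p_i * log2(p_i) with p_i = f_i/50:
  p = 15/50 = 0.300000: log2(p) = -1.736966, -p*log2(p) = 0.521090
  p = 19/50 = 0.380000: log2(p) = -1.395929, -p*log2(p) = 0.530453
  p = 16/50 = 0.320000: log2(p) = -1.643856, -p*log2(p) = 0.526034
H = 0.521090 + 0.530453 + 0.526034 = 1.577577

H = 1.5776 bits/symbol


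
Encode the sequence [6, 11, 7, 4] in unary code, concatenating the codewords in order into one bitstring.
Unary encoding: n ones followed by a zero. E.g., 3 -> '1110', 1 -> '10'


Encode each number as n ones followed by a terminating 0:
  6 -> 1111110 (7 bits)
  11 -> 111111111110 (12 bits)
  7 -> 11111110 (8 bits)
  4 -> 11110 (5 bits)
Total length = 7 + 12 + 8 + 5 = 32 bits.

Unary([6, 11, 7, 4]) = 11111101111111111101111111011110 (32 bits)


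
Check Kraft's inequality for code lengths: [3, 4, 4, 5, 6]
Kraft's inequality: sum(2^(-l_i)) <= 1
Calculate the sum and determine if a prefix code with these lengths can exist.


Sum = 2^(-3) + 2^(-4) + 2^(-4) + 2^(-5) + 2^(-6)
    = 0.125 + 0.0625 + 0.0625 + 0.03125 + 0.015625
    = 19/64 = 0.296875
Since 0.296875 <= 1, Kraft's inequality IS satisfied.
A prefix code with these lengths CAN exist.

Kraft sum = 0.296875. Satisfied.


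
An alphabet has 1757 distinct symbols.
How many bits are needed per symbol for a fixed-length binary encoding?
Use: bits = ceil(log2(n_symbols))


log2(1757) = 10.7789
Bracket: 2^10 = 1024 < 1757 <= 2^11 = 2048
So ceil(log2(1757)) = 11

bits = ceil(log2(1757)) = ceil(10.7789) = 11 bits


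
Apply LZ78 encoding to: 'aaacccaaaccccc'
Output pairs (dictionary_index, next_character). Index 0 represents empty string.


LZ78 encoding steps:
Dictionary: {0: ''}
Step 1: w='' (idx 0), next='a' -> output (0, 'a'), add 'a' as idx 1
Step 2: w='a' (idx 1), next='a' -> output (1, 'a'), add 'aa' as idx 2
Step 3: w='' (idx 0), next='c' -> output (0, 'c'), add 'c' as idx 3
Step 4: w='c' (idx 3), next='c' -> output (3, 'c'), add 'cc' as idx 4
Step 5: w='aa' (idx 2), next='a' -> output (2, 'a'), add 'aaa' as idx 5
Step 6: w='cc' (idx 4), next='c' -> output (4, 'c'), add 'ccc' as idx 6
Step 7: w='cc' (idx 4), end of input -> output (4, '')


Encoded: [(0, 'a'), (1, 'a'), (0, 'c'), (3, 'c'), (2, 'a'), (4, 'c'), (4, '')]


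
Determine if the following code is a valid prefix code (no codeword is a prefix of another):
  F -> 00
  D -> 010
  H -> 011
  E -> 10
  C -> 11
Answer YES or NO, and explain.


Checking each pair (does one codeword prefix another?):
  F='00' vs D='010': no prefix
  F='00' vs H='011': no prefix
  F='00' vs E='10': no prefix
  F='00' vs C='11': no prefix
  D='010' vs F='00': no prefix
  D='010' vs H='011': no prefix
  D='010' vs E='10': no prefix
  D='010' vs C='11': no prefix
  H='011' vs F='00': no prefix
  H='011' vs D='010': no prefix
  H='011' vs E='10': no prefix
  H='011' vs C='11': no prefix
  E='10' vs F='00': no prefix
  E='10' vs D='010': no prefix
  E='10' vs H='011': no prefix
  E='10' vs C='11': no prefix
  C='11' vs F='00': no prefix
  C='11' vs D='010': no prefix
  C='11' vs H='011': no prefix
  C='11' vs E='10': no prefix
No violation found over all pairs.

YES -- this is a valid prefix code. No codeword is a prefix of any other codeword.


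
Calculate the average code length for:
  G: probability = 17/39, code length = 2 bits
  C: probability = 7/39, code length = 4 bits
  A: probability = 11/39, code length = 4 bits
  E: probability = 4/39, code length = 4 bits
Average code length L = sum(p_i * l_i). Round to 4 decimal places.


Weighted contributions p_i * l_i:
  G: (17/39) * 2 = 34/39
  C: (7/39) * 4 = 28/39
  A: (11/39) * 4 = 44/39
  E: (4/39) * 4 = 16/39
Sum = (34 + 28 + 44 + 16)/39 = 122/39

L = 122/39 = 3.1282 bits/symbol


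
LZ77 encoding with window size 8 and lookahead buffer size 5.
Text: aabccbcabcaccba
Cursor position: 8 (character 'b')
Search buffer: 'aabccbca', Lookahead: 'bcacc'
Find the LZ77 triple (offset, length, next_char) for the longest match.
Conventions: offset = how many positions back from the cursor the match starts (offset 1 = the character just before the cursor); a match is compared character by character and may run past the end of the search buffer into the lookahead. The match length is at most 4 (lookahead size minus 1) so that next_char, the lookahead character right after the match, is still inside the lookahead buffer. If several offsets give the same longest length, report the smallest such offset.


Try each offset into the search buffer:
  offset=1 (pos 7, char 'a'): match length 0
  offset=2 (pos 6, char 'c'): match length 0
  offset=3 (pos 5, char 'b'): match length 3
  offset=4 (pos 4, char 'c'): match length 0
  offset=5 (pos 3, char 'c'): match length 0
  offset=6 (pos 2, char 'b'): match length 2
  offset=7 (pos 1, char 'a'): match length 0
  offset=8 (pos 0, char 'a'): match length 0
Longest match has length 3 at offset 3.
next_char = character at position 8 + 3 = 11 -> 'c'

Best match: offset=3, length=3 (matching 'bca' starting at position 5)
LZ77 triple: (3, 3, 'c')


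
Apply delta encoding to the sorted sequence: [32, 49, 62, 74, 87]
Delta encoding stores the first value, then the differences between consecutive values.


First value: 32
Deltas:
  49 - 32 = 17
  62 - 49 = 13
  74 - 62 = 12
  87 - 74 = 13


Delta encoded: [32, 17, 13, 12, 13]


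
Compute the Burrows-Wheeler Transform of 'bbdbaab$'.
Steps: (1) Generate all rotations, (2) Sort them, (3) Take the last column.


Rotations (sorted):
  0: $bbdbaab -> last char: b
  1: aab$bbdb -> last char: b
  2: ab$bbdba -> last char: a
  3: b$bbdbaa -> last char: a
  4: baab$bbd -> last char: d
  5: bbdbaab$ -> last char: $
  6: bdbaab$b -> last char: b
  7: dbaab$bb -> last char: b


BWT = bbaad$bb


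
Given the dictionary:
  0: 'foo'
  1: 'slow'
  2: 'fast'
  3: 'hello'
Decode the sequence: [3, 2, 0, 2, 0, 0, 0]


Look up each index in the dictionary:
  3 -> 'hello'
  2 -> 'fast'
  0 -> 'foo'
  2 -> 'fast'
  0 -> 'foo'
  0 -> 'foo'
  0 -> 'foo'

Decoded: "hello fast foo fast foo foo foo"


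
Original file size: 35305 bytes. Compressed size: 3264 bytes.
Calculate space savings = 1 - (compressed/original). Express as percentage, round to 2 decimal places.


ratio = compressed/original = 3264/35305 = 0.092451
savings = 1 - ratio = 1 - 0.092451 = 0.907549
as a percentage: 0.907549 * 100 = 90.75%

Space savings = 1 - 3264/35305 = 90.75%


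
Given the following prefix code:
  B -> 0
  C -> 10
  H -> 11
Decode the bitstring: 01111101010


Decoding step by step:
Bits 0 -> B
Bits 11 -> H
Bits 11 -> H
Bits 10 -> C
Bits 10 -> C
Bits 10 -> C


Decoded message: BHHCCC


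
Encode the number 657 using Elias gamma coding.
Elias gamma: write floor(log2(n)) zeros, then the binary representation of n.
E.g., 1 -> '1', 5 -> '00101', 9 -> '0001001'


num_bits = floor(log2(657)) + 1 = 10
leading_zeros = num_bits - 1 = 9
binary(657) = 1010010001

Elias gamma(657) = '000000000' + '1010010001' = 0000000001010010001 (19 bits)


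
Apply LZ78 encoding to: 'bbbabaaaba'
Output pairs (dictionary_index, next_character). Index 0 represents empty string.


LZ78 encoding steps:
Dictionary: {0: ''}
Step 1: w='' (idx 0), next='b' -> output (0, 'b'), add 'b' as idx 1
Step 2: w='b' (idx 1), next='b' -> output (1, 'b'), add 'bb' as idx 2
Step 3: w='' (idx 0), next='a' -> output (0, 'a'), add 'a' as idx 3
Step 4: w='b' (idx 1), next='a' -> output (1, 'a'), add 'ba' as idx 4
Step 5: w='a' (idx 3), next='a' -> output (3, 'a'), add 'aa' as idx 5
Step 6: w='ba' (idx 4), end of input -> output (4, '')


Encoded: [(0, 'b'), (1, 'b'), (0, 'a'), (1, 'a'), (3, 'a'), (4, '')]


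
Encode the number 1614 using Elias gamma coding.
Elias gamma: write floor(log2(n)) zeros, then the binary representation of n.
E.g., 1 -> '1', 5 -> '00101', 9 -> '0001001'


num_bits = floor(log2(1614)) + 1 = 11
leading_zeros = num_bits - 1 = 10
binary(1614) = 11001001110

Elias gamma(1614) = '0000000000' + '11001001110' = 000000000011001001110 (21 bits)


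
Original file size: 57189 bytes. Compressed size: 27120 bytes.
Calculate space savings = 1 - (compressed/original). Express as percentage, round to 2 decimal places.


ratio = compressed/original = 27120/57189 = 0.474217
savings = 1 - ratio = 1 - 0.474217 = 0.525783
as a percentage: 0.525783 * 100 = 52.58%

Space savings = 1 - 27120/57189 = 52.58%


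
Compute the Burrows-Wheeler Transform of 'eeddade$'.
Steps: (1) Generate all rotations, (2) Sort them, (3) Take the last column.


Rotations (sorted):
  0: $eeddade -> last char: e
  1: ade$eedd -> last char: d
  2: dade$eed -> last char: d
  3: ddade$ee -> last char: e
  4: de$eedda -> last char: a
  5: e$eeddad -> last char: d
  6: eddade$e -> last char: e
  7: eeddade$ -> last char: $


BWT = eddeade$


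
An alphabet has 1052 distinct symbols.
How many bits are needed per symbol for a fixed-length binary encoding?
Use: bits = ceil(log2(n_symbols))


log2(1052) = 10.0389
Bracket: 2^10 = 1024 < 1052 <= 2^11 = 2048
So ceil(log2(1052)) = 11

bits = ceil(log2(1052)) = ceil(10.0389) = 11 bits


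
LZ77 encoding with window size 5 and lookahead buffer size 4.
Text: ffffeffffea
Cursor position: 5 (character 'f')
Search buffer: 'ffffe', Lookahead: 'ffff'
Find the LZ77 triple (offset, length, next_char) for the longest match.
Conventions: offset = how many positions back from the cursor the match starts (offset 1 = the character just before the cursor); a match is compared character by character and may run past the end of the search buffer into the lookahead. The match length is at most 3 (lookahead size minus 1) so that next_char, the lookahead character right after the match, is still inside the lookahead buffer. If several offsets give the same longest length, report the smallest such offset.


Try each offset into the search buffer:
  offset=1 (pos 4, char 'e'): match length 0
  offset=2 (pos 3, char 'f'): match length 1
  offset=3 (pos 2, char 'f'): match length 2
  offset=4 (pos 1, char 'f'): match length 3
  offset=5 (pos 0, char 'f'): match length 3
Longest match has length 3, found at offsets 4, 5; take the smallest, offset 4.
next_char = character at position 5 + 3 = 8 -> 'f'

Best match: offset=4, length=3 (matching 'fff' starting at position 1)
LZ77 triple: (4, 3, 'f')


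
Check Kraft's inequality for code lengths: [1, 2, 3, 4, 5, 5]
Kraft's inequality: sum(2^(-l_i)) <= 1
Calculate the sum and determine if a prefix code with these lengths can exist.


Sum = 2^(-1) + 2^(-2) + 2^(-3) + 2^(-4) + 2^(-5) + 2^(-5)
    = 0.5 + 0.25 + 0.125 + 0.0625 + 0.03125 + 0.03125
    = 32/32 = 1.0
Since 1.0 <= 1, Kraft's inequality IS satisfied.
A prefix code with these lengths CAN exist.

Kraft sum = 1.0. Satisfied.


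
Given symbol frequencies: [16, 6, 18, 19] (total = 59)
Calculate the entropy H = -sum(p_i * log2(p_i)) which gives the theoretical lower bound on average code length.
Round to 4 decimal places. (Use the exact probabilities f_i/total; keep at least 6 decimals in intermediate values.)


Per-symbol terms -p_i * log2(p_i) with p_i = f_i/59:
  p = 16/59 = 0.271186: log2(p) = -1.882643, -p*log2(p) = 0.510547
  p = 6/59 = 0.101695: log2(p) = -3.297681, -p*log2(p) = 0.335357
  p = 18/59 = 0.305085: log2(p) = -1.712718, -p*log2(p) = 0.522524
  p = 19/59 = 0.322034: log2(p) = -1.634716, -p*log2(p) = 0.526434
H = 0.510547 + 0.335357 + 0.522524 + 0.526434 = 1.894862

H = 1.8949 bits/symbol


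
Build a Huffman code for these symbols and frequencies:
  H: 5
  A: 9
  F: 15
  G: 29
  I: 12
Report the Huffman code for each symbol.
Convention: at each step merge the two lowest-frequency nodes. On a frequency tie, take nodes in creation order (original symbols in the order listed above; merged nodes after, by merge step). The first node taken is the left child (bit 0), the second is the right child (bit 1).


Huffman tree construction:
Step 1: Merge H(5) + A(9) = 14
Step 2: Merge I(12) + (H+A)(14) = 26
Step 3: Merge F(15) + (I+(H+A))(26) = 41
Step 4: Merge G(29) + (F+(I+(H+A)))(41) = 70
Read each symbol's code off the tree from the root (left child = 0, right child = 1).

Codes:
  H: 1110 (length 4)
  A: 1111 (length 4)
  F: 10 (length 2)
  G: 0 (length 1)
  I: 110 (length 3)
Average code length: 151/70 = 2.1571 bits/symbol


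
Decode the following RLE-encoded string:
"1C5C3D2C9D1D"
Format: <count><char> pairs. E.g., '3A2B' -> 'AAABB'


Expanding each <count><char> pair:
  1C -> 'C'
  5C -> 'CCCCC'
  3D -> 'DDD'
  2C -> 'CC'
  9D -> 'DDDDDDDDD'
  1D -> 'D'

Decoded = CCCCCCDDDCCDDDDDDDDDD


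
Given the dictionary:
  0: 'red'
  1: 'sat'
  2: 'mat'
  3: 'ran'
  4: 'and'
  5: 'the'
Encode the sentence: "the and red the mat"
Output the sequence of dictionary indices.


Look up each word in the dictionary:
  'the' -> 5
  'and' -> 4
  'red' -> 0
  'the' -> 5
  'mat' -> 2

Encoded: [5, 4, 0, 5, 2]


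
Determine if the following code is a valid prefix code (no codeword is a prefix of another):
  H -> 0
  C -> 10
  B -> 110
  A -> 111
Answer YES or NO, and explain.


Checking each pair (does one codeword prefix another?):
  H='0' vs C='10': no prefix
  H='0' vs B='110': no prefix
  H='0' vs A='111': no prefix
  C='10' vs H='0': no prefix
  C='10' vs B='110': no prefix
  C='10' vs A='111': no prefix
  B='110' vs H='0': no prefix
  B='110' vs C='10': no prefix
  B='110' vs A='111': no prefix
  A='111' vs H='0': no prefix
  A='111' vs C='10': no prefix
  A='111' vs B='110': no prefix
No violation found over all pairs.

YES -- this is a valid prefix code. No codeword is a prefix of any other codeword.


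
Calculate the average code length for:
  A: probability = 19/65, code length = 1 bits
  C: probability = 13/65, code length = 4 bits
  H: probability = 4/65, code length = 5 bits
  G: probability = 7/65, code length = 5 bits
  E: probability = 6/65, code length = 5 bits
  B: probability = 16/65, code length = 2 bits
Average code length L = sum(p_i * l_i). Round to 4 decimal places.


Weighted contributions p_i * l_i:
  A: (19/65) * 1 = 19/65
  C: (13/65) * 4 = 52/65
  H: (4/65) * 5 = 20/65
  G: (7/65) * 5 = 35/65
  E: (6/65) * 5 = 30/65
  B: (16/65) * 2 = 32/65
Sum = (19 + 52 + 20 + 35 + 30 + 32)/65 = 188/65

L = 188/65 = 2.8923 bits/symbol


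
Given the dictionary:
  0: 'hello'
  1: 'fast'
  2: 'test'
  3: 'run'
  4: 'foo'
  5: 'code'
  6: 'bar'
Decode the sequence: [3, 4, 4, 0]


Look up each index in the dictionary:
  3 -> 'run'
  4 -> 'foo'
  4 -> 'foo'
  0 -> 'hello'

Decoded: "run foo foo hello"


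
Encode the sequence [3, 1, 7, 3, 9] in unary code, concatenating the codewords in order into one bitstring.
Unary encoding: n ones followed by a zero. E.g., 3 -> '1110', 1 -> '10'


Encode each number as n ones followed by a terminating 0:
  3 -> 1110 (4 bits)
  1 -> 10 (2 bits)
  7 -> 11111110 (8 bits)
  3 -> 1110 (4 bits)
  9 -> 1111111110 (10 bits)
Total length = 4 + 2 + 8 + 4 + 10 = 28 bits.

Unary([3, 1, 7, 3, 9]) = 1110101111111011101111111110 (28 bits)


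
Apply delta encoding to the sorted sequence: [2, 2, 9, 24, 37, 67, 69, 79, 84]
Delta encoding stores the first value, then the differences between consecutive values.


First value: 2
Deltas:
  2 - 2 = 0
  9 - 2 = 7
  24 - 9 = 15
  37 - 24 = 13
  67 - 37 = 30
  69 - 67 = 2
  79 - 69 = 10
  84 - 79 = 5


Delta encoded: [2, 0, 7, 15, 13, 30, 2, 10, 5]


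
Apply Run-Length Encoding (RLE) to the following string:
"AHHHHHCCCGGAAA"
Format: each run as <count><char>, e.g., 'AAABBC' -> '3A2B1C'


Scanning runs left to right:
  i=0: run of 'A' x 1 -> '1A'
  i=1: run of 'H' x 5 -> '5H'
  i=6: run of 'C' x 3 -> '3C'
  i=9: run of 'G' x 2 -> '2G'
  i=11: run of 'A' x 3 -> '3A'

RLE = 1A5H3C2G3A


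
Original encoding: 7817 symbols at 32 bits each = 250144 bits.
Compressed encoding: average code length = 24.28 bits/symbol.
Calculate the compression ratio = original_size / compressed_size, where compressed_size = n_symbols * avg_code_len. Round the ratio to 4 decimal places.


original_size = n_symbols * orig_bits = 7817 * 32 = 250144 bits
compressed_size = n_symbols * avg_code_len = 7817 * 24.28 = 189796.76 bits
ratio = original_size / compressed_size = 250144 / 189796.76 = 1.318

Compression ratio = 1.318


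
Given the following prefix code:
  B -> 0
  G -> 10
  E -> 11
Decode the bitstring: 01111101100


Decoding step by step:
Bits 0 -> B
Bits 11 -> E
Bits 11 -> E
Bits 10 -> G
Bits 11 -> E
Bits 0 -> B
Bits 0 -> B


Decoded message: BEEGEBB


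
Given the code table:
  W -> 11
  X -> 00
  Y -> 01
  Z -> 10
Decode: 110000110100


Decoding:
11 -> W
00 -> X
00 -> X
11 -> W
01 -> Y
00 -> X


Result: WXXWYX


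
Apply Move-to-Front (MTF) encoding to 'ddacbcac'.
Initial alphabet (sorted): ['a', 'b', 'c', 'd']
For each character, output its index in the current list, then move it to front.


MTF encoding:
'd': index 3 in ['a', 'b', 'c', 'd'] -> ['d', 'a', 'b', 'c']
'd': index 0 in ['d', 'a', 'b', 'c'] -> ['d', 'a', 'b', 'c']
'a': index 1 in ['d', 'a', 'b', 'c'] -> ['a', 'd', 'b', 'c']
'c': index 3 in ['a', 'd', 'b', 'c'] -> ['c', 'a', 'd', 'b']
'b': index 3 in ['c', 'a', 'd', 'b'] -> ['b', 'c', 'a', 'd']
'c': index 1 in ['b', 'c', 'a', 'd'] -> ['c', 'b', 'a', 'd']
'a': index 2 in ['c', 'b', 'a', 'd'] -> ['a', 'c', 'b', 'd']
'c': index 1 in ['a', 'c', 'b', 'd'] -> ['c', 'a', 'b', 'd']


Output: [3, 0, 1, 3, 3, 1, 2, 1]


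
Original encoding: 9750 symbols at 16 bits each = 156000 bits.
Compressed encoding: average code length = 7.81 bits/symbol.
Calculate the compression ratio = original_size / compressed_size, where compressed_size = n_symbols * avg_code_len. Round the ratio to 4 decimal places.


original_size = n_symbols * orig_bits = 9750 * 16 = 156000 bits
compressed_size = n_symbols * avg_code_len = 9750 * 7.81 = 76147.5 bits
ratio = original_size / compressed_size = 156000 / 76147.5 = 2.0487

Compression ratio = 2.0487


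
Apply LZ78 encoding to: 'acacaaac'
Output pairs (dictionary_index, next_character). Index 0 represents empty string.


LZ78 encoding steps:
Dictionary: {0: ''}
Step 1: w='' (idx 0), next='a' -> output (0, 'a'), add 'a' as idx 1
Step 2: w='' (idx 0), next='c' -> output (0, 'c'), add 'c' as idx 2
Step 3: w='a' (idx 1), next='c' -> output (1, 'c'), add 'ac' as idx 3
Step 4: w='a' (idx 1), next='a' -> output (1, 'a'), add 'aa' as idx 4
Step 5: w='ac' (idx 3), end of input -> output (3, '')


Encoded: [(0, 'a'), (0, 'c'), (1, 'c'), (1, 'a'), (3, '')]


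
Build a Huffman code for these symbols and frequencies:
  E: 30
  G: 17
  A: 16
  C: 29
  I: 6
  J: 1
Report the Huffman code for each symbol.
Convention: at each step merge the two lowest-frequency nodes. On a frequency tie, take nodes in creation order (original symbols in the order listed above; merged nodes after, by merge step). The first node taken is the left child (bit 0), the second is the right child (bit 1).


Huffman tree construction:
Step 1: Merge J(1) + I(6) = 7
Step 2: Merge (J+I)(7) + A(16) = 23
Step 3: Merge G(17) + ((J+I)+A)(23) = 40
Step 4: Merge C(29) + E(30) = 59
Step 5: Merge (G+((J+I)+A))(40) + (C+E)(59) = 99
Read each symbol's code off the tree from the root (left child = 0, right child = 1).

Codes:
  E: 11 (length 2)
  G: 00 (length 2)
  A: 011 (length 3)
  C: 10 (length 2)
  I: 0101 (length 4)
  J: 0100 (length 4)
Average code length: 228/99 = 2.3030 bits/symbol


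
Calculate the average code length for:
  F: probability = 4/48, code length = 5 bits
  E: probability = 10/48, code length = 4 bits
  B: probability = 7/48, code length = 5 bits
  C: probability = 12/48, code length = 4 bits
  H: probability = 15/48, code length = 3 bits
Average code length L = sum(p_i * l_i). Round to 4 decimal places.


Weighted contributions p_i * l_i:
  F: (4/48) * 5 = 20/48
  E: (10/48) * 4 = 40/48
  B: (7/48) * 5 = 35/48
  C: (12/48) * 4 = 48/48
  H: (15/48) * 3 = 45/48
Sum = (20 + 40 + 35 + 48 + 45)/48 = 188/48

L = 188/48 = 3.9167 bits/symbol


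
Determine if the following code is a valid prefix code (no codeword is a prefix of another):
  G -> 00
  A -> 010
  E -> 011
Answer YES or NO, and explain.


Checking each pair (does one codeword prefix another?):
  G='00' vs A='010': no prefix
  G='00' vs E='011': no prefix
  A='010' vs G='00': no prefix
  A='010' vs E='011': no prefix
  E='011' vs G='00': no prefix
  E='011' vs A='010': no prefix
No violation found over all pairs.

YES -- this is a valid prefix code. No codeword is a prefix of any other codeword.


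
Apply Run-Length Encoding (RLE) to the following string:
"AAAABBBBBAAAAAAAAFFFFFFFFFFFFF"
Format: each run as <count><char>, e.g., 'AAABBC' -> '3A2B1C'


Scanning runs left to right:
  i=0: run of 'A' x 4 -> '4A'
  i=4: run of 'B' x 5 -> '5B'
  i=9: run of 'A' x 8 -> '8A'
  i=17: run of 'F' x 13 -> '13F'

RLE = 4A5B8A13F


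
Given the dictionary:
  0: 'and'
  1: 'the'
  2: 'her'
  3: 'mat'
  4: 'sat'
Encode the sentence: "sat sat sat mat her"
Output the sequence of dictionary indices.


Look up each word in the dictionary:
  'sat' -> 4
  'sat' -> 4
  'sat' -> 4
  'mat' -> 3
  'her' -> 2

Encoded: [4, 4, 4, 3, 2]


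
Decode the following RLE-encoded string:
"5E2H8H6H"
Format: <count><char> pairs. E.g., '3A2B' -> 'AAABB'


Expanding each <count><char> pair:
  5E -> 'EEEEE'
  2H -> 'HH'
  8H -> 'HHHHHHHH'
  6H -> 'HHHHHH'

Decoded = EEEEEHHHHHHHHHHHHHHHH


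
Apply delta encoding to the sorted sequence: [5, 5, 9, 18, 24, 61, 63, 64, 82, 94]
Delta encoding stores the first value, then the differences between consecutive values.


First value: 5
Deltas:
  5 - 5 = 0
  9 - 5 = 4
  18 - 9 = 9
  24 - 18 = 6
  61 - 24 = 37
  63 - 61 = 2
  64 - 63 = 1
  82 - 64 = 18
  94 - 82 = 12


Delta encoded: [5, 0, 4, 9, 6, 37, 2, 1, 18, 12]


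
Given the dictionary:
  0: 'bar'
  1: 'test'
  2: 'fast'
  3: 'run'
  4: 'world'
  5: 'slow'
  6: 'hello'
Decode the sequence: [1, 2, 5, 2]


Look up each index in the dictionary:
  1 -> 'test'
  2 -> 'fast'
  5 -> 'slow'
  2 -> 'fast'

Decoded: "test fast slow fast"


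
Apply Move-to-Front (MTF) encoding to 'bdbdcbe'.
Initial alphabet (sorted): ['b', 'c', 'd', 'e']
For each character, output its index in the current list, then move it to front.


MTF encoding:
'b': index 0 in ['b', 'c', 'd', 'e'] -> ['b', 'c', 'd', 'e']
'd': index 2 in ['b', 'c', 'd', 'e'] -> ['d', 'b', 'c', 'e']
'b': index 1 in ['d', 'b', 'c', 'e'] -> ['b', 'd', 'c', 'e']
'd': index 1 in ['b', 'd', 'c', 'e'] -> ['d', 'b', 'c', 'e']
'c': index 2 in ['d', 'b', 'c', 'e'] -> ['c', 'd', 'b', 'e']
'b': index 2 in ['c', 'd', 'b', 'e'] -> ['b', 'c', 'd', 'e']
'e': index 3 in ['b', 'c', 'd', 'e'] -> ['e', 'b', 'c', 'd']


Output: [0, 2, 1, 1, 2, 2, 3]


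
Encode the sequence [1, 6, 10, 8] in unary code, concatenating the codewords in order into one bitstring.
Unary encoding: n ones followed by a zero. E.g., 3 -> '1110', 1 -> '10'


Encode each number as n ones followed by a terminating 0:
  1 -> 10 (2 bits)
  6 -> 1111110 (7 bits)
  10 -> 11111111110 (11 bits)
  8 -> 111111110 (9 bits)
Total length = 2 + 7 + 11 + 9 = 29 bits.

Unary([1, 6, 10, 8]) = 10111111011111111110111111110 (29 bits)


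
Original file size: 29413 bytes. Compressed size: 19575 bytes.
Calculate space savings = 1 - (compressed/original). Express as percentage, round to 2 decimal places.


ratio = compressed/original = 19575/29413 = 0.665522
savings = 1 - ratio = 1 - 0.665522 = 0.334478
as a percentage: 0.334478 * 100 = 33.45%

Space savings = 1 - 19575/29413 = 33.45%


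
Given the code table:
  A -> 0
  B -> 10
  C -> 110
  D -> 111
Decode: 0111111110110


Decoding:
0 -> A
111 -> D
111 -> D
110 -> C
110 -> C


Result: ADDCC


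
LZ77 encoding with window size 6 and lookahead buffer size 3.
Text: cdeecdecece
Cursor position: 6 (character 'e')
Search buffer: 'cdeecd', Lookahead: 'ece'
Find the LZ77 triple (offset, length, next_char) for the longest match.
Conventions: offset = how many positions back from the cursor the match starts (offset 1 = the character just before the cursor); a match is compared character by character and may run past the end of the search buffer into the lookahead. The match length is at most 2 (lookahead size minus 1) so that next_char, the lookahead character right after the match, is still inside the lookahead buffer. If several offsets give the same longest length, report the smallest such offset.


Try each offset into the search buffer:
  offset=1 (pos 5, char 'd'): match length 0
  offset=2 (pos 4, char 'c'): match length 0
  offset=3 (pos 3, char 'e'): match length 2
  offset=4 (pos 2, char 'e'): match length 1
  offset=5 (pos 1, char 'd'): match length 0
  offset=6 (pos 0, char 'c'): match length 0
Longest match has length 2 at offset 3.
next_char = character at position 6 + 2 = 8 -> 'e'

Best match: offset=3, length=2 (matching 'ec' starting at position 3)
LZ77 triple: (3, 2, 'e')


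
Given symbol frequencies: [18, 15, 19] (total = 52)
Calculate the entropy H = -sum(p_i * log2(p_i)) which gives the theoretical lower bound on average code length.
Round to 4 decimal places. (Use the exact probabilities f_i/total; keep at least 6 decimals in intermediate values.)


Per-symbol terms -p_i * log2(p_i) with p_i = f_i/52:
  p = 18/52 = 0.346154: log2(p) = -1.530515, -p*log2(p) = 0.529794
  p = 15/52 = 0.288462: log2(p) = -1.793549, -p*log2(p) = 0.517370
  p = 19/52 = 0.365385: log2(p) = -1.452512, -p*log2(p) = 0.530726
H = 0.529794 + 0.517370 + 0.530726 = 1.577890

H = 1.5779 bits/symbol


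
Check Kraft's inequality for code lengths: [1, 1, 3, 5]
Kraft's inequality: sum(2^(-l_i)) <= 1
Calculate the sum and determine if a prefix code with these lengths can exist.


Sum = 2^(-1) + 2^(-1) + 2^(-3) + 2^(-5)
    = 0.5 + 0.5 + 0.125 + 0.03125
    = 37/32 = 1.15625
Since 1.15625 > 1, Kraft's inequality is NOT satisfied.
A prefix code with these lengths CANNOT exist.

Kraft sum = 1.15625. Not satisfied.


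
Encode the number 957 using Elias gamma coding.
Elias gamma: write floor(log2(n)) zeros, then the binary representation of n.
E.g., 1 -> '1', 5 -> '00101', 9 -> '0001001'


num_bits = floor(log2(957)) + 1 = 10
leading_zeros = num_bits - 1 = 9
binary(957) = 1110111101

Elias gamma(957) = '000000000' + '1110111101' = 0000000001110111101 (19 bits)


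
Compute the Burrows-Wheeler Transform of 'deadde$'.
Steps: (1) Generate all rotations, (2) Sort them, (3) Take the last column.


Rotations (sorted):
  0: $deadde -> last char: e
  1: adde$de -> last char: e
  2: dde$dea -> last char: a
  3: de$dead -> last char: d
  4: deadde$ -> last char: $
  5: e$deadd -> last char: d
  6: eadde$d -> last char: d


BWT = eead$dd


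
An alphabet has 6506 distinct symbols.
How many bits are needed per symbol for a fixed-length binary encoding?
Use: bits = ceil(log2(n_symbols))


log2(6506) = 12.6676
Bracket: 2^12 = 4096 < 6506 <= 2^13 = 8192
So ceil(log2(6506)) = 13

bits = ceil(log2(6506)) = ceil(12.6676) = 13 bits


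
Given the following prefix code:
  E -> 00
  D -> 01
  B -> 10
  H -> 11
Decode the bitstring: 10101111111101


Decoding step by step:
Bits 10 -> B
Bits 10 -> B
Bits 11 -> H
Bits 11 -> H
Bits 11 -> H
Bits 11 -> H
Bits 01 -> D


Decoded message: BBHHHHD


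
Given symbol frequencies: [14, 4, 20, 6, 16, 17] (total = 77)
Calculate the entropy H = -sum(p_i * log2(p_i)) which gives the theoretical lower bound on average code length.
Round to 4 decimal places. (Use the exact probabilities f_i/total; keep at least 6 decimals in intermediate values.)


Per-symbol terms -p_i * log2(p_i) with p_i = f_i/77:
  p = 14/77 = 0.181818: log2(p) = -2.459432, -p*log2(p) = 0.447169
  p = 4/77 = 0.051948: log2(p) = -4.266787, -p*log2(p) = 0.221651
  p = 20/77 = 0.259740: log2(p) = -1.944858, -p*log2(p) = 0.505158
  p = 6/77 = 0.077922: log2(p) = -3.681824, -p*log2(p) = 0.286895
  p = 16/77 = 0.207792: log2(p) = -2.266787, -p*log2(p) = 0.471021
  p = 17/77 = 0.220779: log2(p) = -2.179324, -p*log2(p) = 0.481149
H = 0.447169 + 0.221651 + 0.505158 + 0.286895 + 0.471021 + 0.481149 = 2.413043

H = 2.413 bits/symbol


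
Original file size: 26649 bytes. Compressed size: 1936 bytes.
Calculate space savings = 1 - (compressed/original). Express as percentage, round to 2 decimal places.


ratio = compressed/original = 1936/26649 = 0.072648
savings = 1 - ratio = 1 - 0.072648 = 0.927352
as a percentage: 0.927352 * 100 = 92.74%

Space savings = 1 - 1936/26649 = 92.74%


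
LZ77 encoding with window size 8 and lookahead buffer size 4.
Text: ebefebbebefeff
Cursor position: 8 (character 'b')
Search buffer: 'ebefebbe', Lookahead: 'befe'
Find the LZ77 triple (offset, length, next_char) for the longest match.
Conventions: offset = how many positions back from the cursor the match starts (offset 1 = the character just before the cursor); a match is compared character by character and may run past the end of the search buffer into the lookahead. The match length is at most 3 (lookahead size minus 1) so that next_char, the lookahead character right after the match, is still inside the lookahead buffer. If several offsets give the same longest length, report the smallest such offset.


Try each offset into the search buffer:
  offset=1 (pos 7, char 'e'): match length 0
  offset=2 (pos 6, char 'b'): match length 2
  offset=3 (pos 5, char 'b'): match length 1
  offset=4 (pos 4, char 'e'): match length 0
  offset=5 (pos 3, char 'f'): match length 0
  offset=6 (pos 2, char 'e'): match length 0
  offset=7 (pos 1, char 'b'): match length 3
  offset=8 (pos 0, char 'e'): match length 0
Longest match has length 3 at offset 7.
next_char = character at position 8 + 3 = 11 -> 'e'

Best match: offset=7, length=3 (matching 'bef' starting at position 1)
LZ77 triple: (7, 3, 'e')


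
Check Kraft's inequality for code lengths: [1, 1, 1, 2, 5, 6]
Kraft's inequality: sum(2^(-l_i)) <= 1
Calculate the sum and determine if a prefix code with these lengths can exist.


Sum = 2^(-1) + 2^(-1) + 2^(-1) + 2^(-2) + 2^(-5) + 2^(-6)
    = 0.5 + 0.5 + 0.5 + 0.25 + 0.03125 + 0.015625
    = 115/64 = 1.796875
Since 1.796875 > 1, Kraft's inequality is NOT satisfied.
A prefix code with these lengths CANNOT exist.

Kraft sum = 1.796875. Not satisfied.


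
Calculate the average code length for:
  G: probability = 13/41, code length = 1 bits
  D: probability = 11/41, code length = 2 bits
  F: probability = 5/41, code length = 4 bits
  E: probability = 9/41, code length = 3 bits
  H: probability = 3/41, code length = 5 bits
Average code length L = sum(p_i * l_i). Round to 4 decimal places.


Weighted contributions p_i * l_i:
  G: (13/41) * 1 = 13/41
  D: (11/41) * 2 = 22/41
  F: (5/41) * 4 = 20/41
  E: (9/41) * 3 = 27/41
  H: (3/41) * 5 = 15/41
Sum = (13 + 22 + 20 + 27 + 15)/41 = 97/41

L = 97/41 = 2.3659 bits/symbol


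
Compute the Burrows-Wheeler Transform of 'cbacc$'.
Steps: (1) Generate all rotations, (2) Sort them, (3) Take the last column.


Rotations (sorted):
  0: $cbacc -> last char: c
  1: acc$cb -> last char: b
  2: bacc$c -> last char: c
  3: c$cbac -> last char: c
  4: cbacc$ -> last char: $
  5: cc$cba -> last char: a


BWT = cbcc$a


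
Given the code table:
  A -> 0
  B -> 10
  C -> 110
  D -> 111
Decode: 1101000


Decoding:
110 -> C
10 -> B
0 -> A
0 -> A


Result: CBAA


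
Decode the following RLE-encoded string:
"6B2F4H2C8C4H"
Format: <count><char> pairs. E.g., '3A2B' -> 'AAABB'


Expanding each <count><char> pair:
  6B -> 'BBBBBB'
  2F -> 'FF'
  4H -> 'HHHH'
  2C -> 'CC'
  8C -> 'CCCCCCCC'
  4H -> 'HHHH'

Decoded = BBBBBBFFHHHHCCCCCCCCCCHHHH


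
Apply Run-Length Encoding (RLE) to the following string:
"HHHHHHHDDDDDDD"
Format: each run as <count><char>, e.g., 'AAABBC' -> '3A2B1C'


Scanning runs left to right:
  i=0: run of 'H' x 7 -> '7H'
  i=7: run of 'D' x 7 -> '7D'

RLE = 7H7D


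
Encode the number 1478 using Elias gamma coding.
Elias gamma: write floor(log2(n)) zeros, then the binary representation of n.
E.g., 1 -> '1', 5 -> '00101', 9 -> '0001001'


num_bits = floor(log2(1478)) + 1 = 11
leading_zeros = num_bits - 1 = 10
binary(1478) = 10111000110

Elias gamma(1478) = '0000000000' + '10111000110' = 000000000010111000110 (21 bits)


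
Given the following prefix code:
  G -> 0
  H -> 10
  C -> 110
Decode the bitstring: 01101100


Decoding step by step:
Bits 0 -> G
Bits 110 -> C
Bits 110 -> C
Bits 0 -> G


Decoded message: GCCG


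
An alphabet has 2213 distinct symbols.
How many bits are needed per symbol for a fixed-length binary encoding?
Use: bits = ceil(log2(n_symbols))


log2(2213) = 11.1118
Bracket: 2^11 = 2048 < 2213 <= 2^12 = 4096
So ceil(log2(2213)) = 12

bits = ceil(log2(2213)) = ceil(11.1118) = 12 bits


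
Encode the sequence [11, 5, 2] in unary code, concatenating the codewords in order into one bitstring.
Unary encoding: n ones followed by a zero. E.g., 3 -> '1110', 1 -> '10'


Encode each number as n ones followed by a terminating 0:
  11 -> 111111111110 (12 bits)
  5 -> 111110 (6 bits)
  2 -> 110 (3 bits)
Total length = 12 + 6 + 3 = 21 bits.

Unary([11, 5, 2]) = 111111111110111110110 (21 bits)


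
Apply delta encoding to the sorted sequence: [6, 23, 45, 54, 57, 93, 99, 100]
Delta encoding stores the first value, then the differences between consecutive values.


First value: 6
Deltas:
  23 - 6 = 17
  45 - 23 = 22
  54 - 45 = 9
  57 - 54 = 3
  93 - 57 = 36
  99 - 93 = 6
  100 - 99 = 1


Delta encoded: [6, 17, 22, 9, 3, 36, 6, 1]


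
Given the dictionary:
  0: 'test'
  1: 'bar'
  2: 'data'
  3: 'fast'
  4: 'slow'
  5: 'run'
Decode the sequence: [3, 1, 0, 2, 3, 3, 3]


Look up each index in the dictionary:
  3 -> 'fast'
  1 -> 'bar'
  0 -> 'test'
  2 -> 'data'
  3 -> 'fast'
  3 -> 'fast'
  3 -> 'fast'

Decoded: "fast bar test data fast fast fast"


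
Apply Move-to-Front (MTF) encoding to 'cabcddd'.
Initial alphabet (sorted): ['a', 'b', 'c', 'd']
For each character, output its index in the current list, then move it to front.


MTF encoding:
'c': index 2 in ['a', 'b', 'c', 'd'] -> ['c', 'a', 'b', 'd']
'a': index 1 in ['c', 'a', 'b', 'd'] -> ['a', 'c', 'b', 'd']
'b': index 2 in ['a', 'c', 'b', 'd'] -> ['b', 'a', 'c', 'd']
'c': index 2 in ['b', 'a', 'c', 'd'] -> ['c', 'b', 'a', 'd']
'd': index 3 in ['c', 'b', 'a', 'd'] -> ['d', 'c', 'b', 'a']
'd': index 0 in ['d', 'c', 'b', 'a'] -> ['d', 'c', 'b', 'a']
'd': index 0 in ['d', 'c', 'b', 'a'] -> ['d', 'c', 'b', 'a']


Output: [2, 1, 2, 2, 3, 0, 0]


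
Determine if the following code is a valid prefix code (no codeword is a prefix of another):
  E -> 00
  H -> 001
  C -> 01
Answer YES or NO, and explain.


Checking each pair (does one codeword prefix another?):
  E='00' vs H='001': prefix -- VIOLATION

NO -- this is NOT a valid prefix code. E (00) is a prefix of H (001).


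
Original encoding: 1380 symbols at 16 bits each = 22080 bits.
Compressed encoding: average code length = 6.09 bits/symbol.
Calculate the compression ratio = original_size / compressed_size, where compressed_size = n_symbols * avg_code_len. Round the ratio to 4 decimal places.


original_size = n_symbols * orig_bits = 1380 * 16 = 22080 bits
compressed_size = n_symbols * avg_code_len = 1380 * 6.09 = 8404.2 bits
ratio = original_size / compressed_size = 22080 / 8404.2 = 2.6273

Compression ratio = 2.6273


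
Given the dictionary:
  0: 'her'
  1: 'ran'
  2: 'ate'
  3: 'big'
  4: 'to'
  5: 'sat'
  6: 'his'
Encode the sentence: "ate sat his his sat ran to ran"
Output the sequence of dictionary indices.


Look up each word in the dictionary:
  'ate' -> 2
  'sat' -> 5
  'his' -> 6
  'his' -> 6
  'sat' -> 5
  'ran' -> 1
  'to' -> 4
  'ran' -> 1

Encoded: [2, 5, 6, 6, 5, 1, 4, 1]


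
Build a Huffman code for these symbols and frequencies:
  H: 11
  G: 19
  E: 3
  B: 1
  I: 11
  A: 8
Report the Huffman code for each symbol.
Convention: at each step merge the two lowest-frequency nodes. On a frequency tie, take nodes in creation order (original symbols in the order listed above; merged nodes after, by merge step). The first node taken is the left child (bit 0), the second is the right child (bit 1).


Huffman tree construction:
Step 1: Merge B(1) + E(3) = 4
Step 2: Merge (B+E)(4) + A(8) = 12
Step 3: Merge H(11) + I(11) = 22
Step 4: Merge ((B+E)+A)(12) + G(19) = 31
Step 5: Merge (H+I)(22) + (((B+E)+A)+G)(31) = 53
Read each symbol's code off the tree from the root (left child = 0, right child = 1).

Codes:
  H: 00 (length 2)
  G: 11 (length 2)
  E: 1001 (length 4)
  B: 1000 (length 4)
  I: 01 (length 2)
  A: 101 (length 3)
Average code length: 122/53 = 2.3019 bits/symbol


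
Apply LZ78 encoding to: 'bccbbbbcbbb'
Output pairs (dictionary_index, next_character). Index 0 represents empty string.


LZ78 encoding steps:
Dictionary: {0: ''}
Step 1: w='' (idx 0), next='b' -> output (0, 'b'), add 'b' as idx 1
Step 2: w='' (idx 0), next='c' -> output (0, 'c'), add 'c' as idx 2
Step 3: w='c' (idx 2), next='b' -> output (2, 'b'), add 'cb' as idx 3
Step 4: w='b' (idx 1), next='b' -> output (1, 'b'), add 'bb' as idx 4
Step 5: w='b' (idx 1), next='c' -> output (1, 'c'), add 'bc' as idx 5
Step 6: w='bb' (idx 4), next='b' -> output (4, 'b'), add 'bbb' as idx 6


Encoded: [(0, 'b'), (0, 'c'), (2, 'b'), (1, 'b'), (1, 'c'), (4, 'b')]


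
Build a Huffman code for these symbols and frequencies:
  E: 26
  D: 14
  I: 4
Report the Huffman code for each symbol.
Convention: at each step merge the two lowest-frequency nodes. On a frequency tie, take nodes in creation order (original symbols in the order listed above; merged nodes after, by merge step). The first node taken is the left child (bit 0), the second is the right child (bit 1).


Huffman tree construction:
Step 1: Merge I(4) + D(14) = 18
Step 2: Merge (I+D)(18) + E(26) = 44
Read each symbol's code off the tree from the root (left child = 0, right child = 1).

Codes:
  E: 1 (length 1)
  D: 01 (length 2)
  I: 00 (length 2)
Average code length: 62/44 = 1.4091 bits/symbol


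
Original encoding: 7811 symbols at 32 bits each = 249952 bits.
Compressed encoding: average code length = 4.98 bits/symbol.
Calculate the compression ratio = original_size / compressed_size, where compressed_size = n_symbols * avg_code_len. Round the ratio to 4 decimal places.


original_size = n_symbols * orig_bits = 7811 * 32 = 249952 bits
compressed_size = n_symbols * avg_code_len = 7811 * 4.98 = 38898.78 bits
ratio = original_size / compressed_size = 249952 / 38898.78 = 6.4257

Compression ratio = 6.4257
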